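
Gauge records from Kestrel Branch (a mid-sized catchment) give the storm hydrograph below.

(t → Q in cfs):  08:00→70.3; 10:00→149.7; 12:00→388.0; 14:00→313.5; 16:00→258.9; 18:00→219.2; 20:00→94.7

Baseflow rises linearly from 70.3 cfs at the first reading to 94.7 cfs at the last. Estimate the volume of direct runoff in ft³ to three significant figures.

V ≈ 6.60 × 10^6 ft³

Direct-runoff ordinates (Q − Q_b): 0.00, 75.33, 309.57, 231.00, 172.33, 128.57, 0.00 cfs.
ΣQ_DR = 916.8 cfs.
With Δt = 2 h = 7200 s, V = ΣQ_DR · Δt = 916.8 × 7200 = 6.60 × 10^6 ft³.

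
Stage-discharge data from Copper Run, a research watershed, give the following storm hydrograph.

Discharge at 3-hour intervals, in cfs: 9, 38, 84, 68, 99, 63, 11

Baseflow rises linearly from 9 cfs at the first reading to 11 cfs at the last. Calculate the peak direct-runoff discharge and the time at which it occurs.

Q_p = 88.67 cfs at t = 12 h

Subtracting baseflow gives direct-runoff ordinates: 0.00, 28.67, 74.33, 58.00, 88.67, 52.33, 0.00 cfs.
The maximum is 88.67 cfs, occurring at the reading for t = 12 h.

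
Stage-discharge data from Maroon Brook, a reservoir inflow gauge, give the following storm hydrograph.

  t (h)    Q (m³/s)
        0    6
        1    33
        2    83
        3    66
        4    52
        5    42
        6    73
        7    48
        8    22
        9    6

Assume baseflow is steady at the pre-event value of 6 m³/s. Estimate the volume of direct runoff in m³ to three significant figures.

V ≈ 1.34 × 10^6 m³

Direct-runoff ordinates (Q − Q_b): 0.0, 27.0, 77.0, 60.0, 46.0, 36.0, 67.0, 42.0, 16.0, 0.0 m³/s.
ΣQ_DR = 371.0 m³/s.
With Δt = 1 h = 3600 s, V = ΣQ_DR · Δt = 371.0 × 3600 = 1.34 × 10^6 m³.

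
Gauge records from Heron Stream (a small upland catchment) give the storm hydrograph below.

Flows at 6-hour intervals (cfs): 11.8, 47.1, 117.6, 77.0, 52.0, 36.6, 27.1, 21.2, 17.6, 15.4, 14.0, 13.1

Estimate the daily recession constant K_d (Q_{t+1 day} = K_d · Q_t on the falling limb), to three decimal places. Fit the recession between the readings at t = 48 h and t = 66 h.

K_d ≈ 0.675

Between t = 48 h and t = 66 h the flow falls from 17.6 to 13.1 cfs over 3×6 h = 18 h.
Per-interval ratio K = (13.1/17.6)^(1/3) = 0.9063; K_d = K^(24/6) = 0.675.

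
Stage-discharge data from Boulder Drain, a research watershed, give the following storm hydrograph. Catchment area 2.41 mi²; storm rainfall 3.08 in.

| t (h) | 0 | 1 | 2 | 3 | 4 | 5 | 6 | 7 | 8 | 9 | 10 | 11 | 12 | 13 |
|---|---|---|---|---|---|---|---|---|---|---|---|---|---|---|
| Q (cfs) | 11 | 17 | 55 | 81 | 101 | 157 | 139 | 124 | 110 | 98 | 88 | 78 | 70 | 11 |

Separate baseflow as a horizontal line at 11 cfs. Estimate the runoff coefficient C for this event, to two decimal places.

ΣQ_DR = 986.0 cfs; V = ΣQ_DR·Δt = 3.550 × 10^6 ft³.
Runoff depth d = V / A = 0.6340 in.
C = d / P = 0.6340 / 3.08 = 0.21.

C ≈ 0.21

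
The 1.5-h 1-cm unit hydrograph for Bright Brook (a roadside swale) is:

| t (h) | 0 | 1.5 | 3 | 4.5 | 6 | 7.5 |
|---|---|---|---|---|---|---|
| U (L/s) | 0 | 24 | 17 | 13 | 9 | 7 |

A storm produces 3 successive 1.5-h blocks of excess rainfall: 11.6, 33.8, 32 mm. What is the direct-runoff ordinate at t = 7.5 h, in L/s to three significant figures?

Q ≈ 80.1 L/s

By discrete convolution, Q_j = Σ (P_i / 10 mm) · U_{j−i}.
At t = 7.5 h (j=5): Q = (11.6/10)·7 + (33.8/10)·9 + (32/10)·13 = 80.1 L/s.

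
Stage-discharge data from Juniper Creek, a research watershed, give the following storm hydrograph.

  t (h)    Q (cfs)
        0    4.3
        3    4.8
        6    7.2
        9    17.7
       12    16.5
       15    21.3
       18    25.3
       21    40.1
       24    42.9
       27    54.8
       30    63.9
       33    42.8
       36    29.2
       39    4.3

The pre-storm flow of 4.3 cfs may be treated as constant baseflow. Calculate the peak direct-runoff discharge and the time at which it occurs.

Q_p = 59.6 cfs at t = 30 h

Subtracting baseflow gives direct-runoff ordinates: 0.0, 0.5, 2.9, 13.4, 12.2, 17.0, 21.0, 35.8, 38.6, 50.5, 59.6, 38.5, 24.9, 0.0 cfs.
The maximum is 59.6 cfs, occurring at the reading for t = 30 h.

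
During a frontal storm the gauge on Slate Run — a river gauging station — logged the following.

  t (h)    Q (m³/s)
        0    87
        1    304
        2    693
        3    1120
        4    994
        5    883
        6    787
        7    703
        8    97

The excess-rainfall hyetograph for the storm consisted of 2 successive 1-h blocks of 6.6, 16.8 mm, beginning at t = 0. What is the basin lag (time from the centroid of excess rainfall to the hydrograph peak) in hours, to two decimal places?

t_L ≈ 1.78 h

Centroid of excess rainfall: t_c = Σ P_i·t̄_i / ΣP_i = 1.2179 h (block centres at 0.5, 1.5 h).
Hydrograph peak occurs at t = 3 h, so basin lag t_L = 3 − 1.2179 = 1.78 h.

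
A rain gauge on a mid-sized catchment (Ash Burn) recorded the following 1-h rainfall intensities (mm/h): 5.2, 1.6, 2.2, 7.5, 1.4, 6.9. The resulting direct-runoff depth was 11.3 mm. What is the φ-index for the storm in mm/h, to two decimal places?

Only the 3 blocks with intensity above φ contribute runoff: 5.2, 7.5, 6.9 mm/h.
Σ(I−φ)·Δt = d  ⇒  (5.2+7.5+6.9 − 3φ)·1 = 11.3
φ = (19.60 − 11.3/1) / 3 = 2.77 mm/h.

φ ≈ 2.77 mm/h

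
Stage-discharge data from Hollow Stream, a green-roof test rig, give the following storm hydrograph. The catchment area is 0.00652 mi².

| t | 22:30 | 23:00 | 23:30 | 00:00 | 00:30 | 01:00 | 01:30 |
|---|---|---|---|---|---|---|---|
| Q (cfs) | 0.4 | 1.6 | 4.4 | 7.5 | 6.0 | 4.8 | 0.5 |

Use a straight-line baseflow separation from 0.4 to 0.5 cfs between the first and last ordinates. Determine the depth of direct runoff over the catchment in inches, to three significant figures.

Direct runoff: 0.00, 1.18, 3.97, 7.05, 5.53, 4.32, 0.00 cfs; ΣQ_DR = 22.05 cfs.
V = ΣQ_DR · Δt = 22.05 × 1800 s = 39690 ft³.
Over A = 0.00652 mi², depth = V / A = 2.62 in.

d ≈ 2.62 in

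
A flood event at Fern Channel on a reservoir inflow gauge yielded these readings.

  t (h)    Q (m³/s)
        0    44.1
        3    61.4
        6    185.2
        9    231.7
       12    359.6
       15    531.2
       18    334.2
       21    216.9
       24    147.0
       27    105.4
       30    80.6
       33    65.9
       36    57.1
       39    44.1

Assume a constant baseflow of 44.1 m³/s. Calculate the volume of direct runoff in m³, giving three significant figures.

Direct-runoff ordinates (Q − Q_b): 0.0, 17.3, 141.1, 187.6, 315.5, 487.1, 290.1, 172.8, 102.9, 61.3, 36.5, 21.8, 13.0, 0.0 m³/s.
ΣQ_DR = 1847 m³/s.
With Δt = 3 h = 10800 s, V = ΣQ_DR · Δt = 1847 × 10800 = 1.99 × 10^7 m³.

V ≈ 1.99 × 10^7 m³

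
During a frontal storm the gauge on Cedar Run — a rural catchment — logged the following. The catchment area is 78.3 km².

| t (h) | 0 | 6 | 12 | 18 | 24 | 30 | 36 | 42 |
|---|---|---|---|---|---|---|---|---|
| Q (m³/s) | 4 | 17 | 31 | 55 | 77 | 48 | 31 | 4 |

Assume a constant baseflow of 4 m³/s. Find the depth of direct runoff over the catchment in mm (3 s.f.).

Direct runoff: 0.0, 13.0, 27.0, 51.0, 73.0, 44.0, 27.0, 0.0 m³/s; ΣQ_DR = 235.0 m³/s.
V = ΣQ_DR · Δt = 235.0 × 21600 s = 5.076 × 10^6 m³.
Over A = 78.3 km², depth = V / A = 64.8 mm.

d ≈ 64.8 mm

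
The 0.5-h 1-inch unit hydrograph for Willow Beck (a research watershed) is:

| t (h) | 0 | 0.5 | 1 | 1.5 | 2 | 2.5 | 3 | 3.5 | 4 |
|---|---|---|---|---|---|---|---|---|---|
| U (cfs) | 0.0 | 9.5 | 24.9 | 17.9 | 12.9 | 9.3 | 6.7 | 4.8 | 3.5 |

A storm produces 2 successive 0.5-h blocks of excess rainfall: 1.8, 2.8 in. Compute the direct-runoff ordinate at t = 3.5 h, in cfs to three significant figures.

By discrete convolution, Q_j = Σ (P_i / 1 in) · U_{j−i}.
At t = 3.5 h (j=7): Q = (1.8/1)·4.8 + (2.8/1)·6.7 = 27.4 cfs.

Q ≈ 27.4 cfs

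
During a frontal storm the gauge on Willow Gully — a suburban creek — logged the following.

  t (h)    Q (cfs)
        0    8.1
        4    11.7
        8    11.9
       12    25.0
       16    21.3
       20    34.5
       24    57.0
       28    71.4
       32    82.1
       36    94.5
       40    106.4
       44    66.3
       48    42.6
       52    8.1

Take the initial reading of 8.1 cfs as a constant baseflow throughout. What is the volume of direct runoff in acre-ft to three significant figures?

Direct-runoff ordinates (Q − Q_b): 0.0, 3.6, 3.8, 16.9, 13.2, 26.4, 48.9, 63.3, 74.0, 86.4, 98.3, 58.2, 34.5, 0.0 cfs.
ΣQ_DR = 527.5 cfs.
With Δt = 4 h = 14400 s, V = ΣQ_DR · Δt = 527.5 × 14400 = 7.60 × 10^6 ft³ = 174 acre-ft.

V ≈ 174 acre-ft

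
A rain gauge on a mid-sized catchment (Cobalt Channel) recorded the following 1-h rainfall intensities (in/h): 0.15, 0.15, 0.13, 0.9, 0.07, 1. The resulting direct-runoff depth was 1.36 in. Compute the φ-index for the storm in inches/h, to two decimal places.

Only the 2 blocks with intensity above φ contribute runoff: 0.9, 1 in/h.
Σ(I−φ)·Δt = d  ⇒  (0.9+1 − 2φ)·1 = 1.36
φ = (1.900 − 1.36/1) / 2 = 0.27 in/h.

φ ≈ 0.27 in/h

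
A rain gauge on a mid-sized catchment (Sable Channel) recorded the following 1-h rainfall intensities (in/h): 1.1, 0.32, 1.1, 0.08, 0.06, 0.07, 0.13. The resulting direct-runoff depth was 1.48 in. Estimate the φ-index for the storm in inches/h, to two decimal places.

φ ≈ 0.36 in/h

Only the 2 blocks with intensity above φ contribute runoff: 1.1, 1.1 in/h.
Σ(I−φ)·Δt = d  ⇒  (1.1+1.1 − 2φ)·1 = 1.48
φ = (2.200 − 1.48/1) / 2 = 0.36 in/h.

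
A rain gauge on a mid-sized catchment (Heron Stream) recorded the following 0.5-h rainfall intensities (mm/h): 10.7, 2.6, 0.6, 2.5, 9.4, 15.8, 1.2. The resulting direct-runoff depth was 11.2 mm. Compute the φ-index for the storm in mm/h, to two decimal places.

φ ≈ 4.50 mm/h

Only the 3 blocks with intensity above φ contribute runoff: 10.7, 9.4, 15.8 mm/h.
Σ(I−φ)·Δt = d  ⇒  (10.7+9.4+15.8 − 3φ)·0.5 = 11.2
φ = (35.90 − 11.2/0.5) / 3 = 4.50 mm/h.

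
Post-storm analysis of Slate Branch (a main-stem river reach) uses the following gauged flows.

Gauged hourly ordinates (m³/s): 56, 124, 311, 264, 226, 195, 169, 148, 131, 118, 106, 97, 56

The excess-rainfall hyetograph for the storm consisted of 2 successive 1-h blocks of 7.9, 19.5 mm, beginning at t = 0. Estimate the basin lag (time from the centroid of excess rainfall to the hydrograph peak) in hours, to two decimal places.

t_L ≈ 0.79 h

Centroid of excess rainfall: t_c = Σ P_i·t̄_i / ΣP_i = 1.2117 h (block centres at 0.5, 1.5 h).
Hydrograph peak occurs at t = 2 h, so basin lag t_L = 2 − 1.2117 = 0.79 h.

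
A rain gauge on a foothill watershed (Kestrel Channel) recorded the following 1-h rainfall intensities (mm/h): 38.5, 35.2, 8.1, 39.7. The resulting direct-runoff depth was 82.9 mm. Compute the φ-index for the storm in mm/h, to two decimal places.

Only the 3 blocks with intensity above φ contribute runoff: 38.5, 35.2, 39.7 mm/h.
Σ(I−φ)·Δt = d  ⇒  (38.5+35.2+39.7 − 3φ)·1 = 82.9
φ = (113.4 − 82.9/1) / 3 = 10.17 mm/h.

φ ≈ 10.17 mm/h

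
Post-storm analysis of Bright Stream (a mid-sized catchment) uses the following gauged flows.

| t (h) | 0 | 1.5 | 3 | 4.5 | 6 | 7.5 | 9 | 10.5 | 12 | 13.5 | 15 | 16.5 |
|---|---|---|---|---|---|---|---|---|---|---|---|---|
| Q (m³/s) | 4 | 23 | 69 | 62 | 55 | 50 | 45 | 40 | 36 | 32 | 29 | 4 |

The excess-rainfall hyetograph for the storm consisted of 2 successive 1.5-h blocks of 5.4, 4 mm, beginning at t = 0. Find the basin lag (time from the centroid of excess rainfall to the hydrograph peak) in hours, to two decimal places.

t_L ≈ 1.61 h

Centroid of excess rainfall: t_c = Σ P_i·t̄_i / ΣP_i = 1.3883 h (block centres at 0.75, 2.25 h).
Hydrograph peak occurs at t = 3 h, so basin lag t_L = 3 − 1.3883 = 1.61 h.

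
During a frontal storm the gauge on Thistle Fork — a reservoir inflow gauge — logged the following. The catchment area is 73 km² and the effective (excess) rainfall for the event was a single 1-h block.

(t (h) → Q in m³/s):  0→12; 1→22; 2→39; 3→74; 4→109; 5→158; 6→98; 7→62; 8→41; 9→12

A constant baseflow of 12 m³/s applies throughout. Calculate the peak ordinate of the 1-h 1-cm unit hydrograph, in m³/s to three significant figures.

U_p ≈ 58.4 m³/s

Direct runoff: 0.0, 10.0, 27.0, 62.0, 97.0, 146.0, 86.0, 50.0, 29.0, 0.0 m³/s; ΣQ_DR = 507.0 m³/s, peak = 146.0 m³/s.
Runoff depth d = ΣQ_DR·Δt / A = 507.0 × 3600 / (73 km²) = 25.00 mm.
The 1-cm UH is the DRH scaled by (10 mm)/d, so U_p = 146.0 × 10/25.00 = 58.4 m³/s.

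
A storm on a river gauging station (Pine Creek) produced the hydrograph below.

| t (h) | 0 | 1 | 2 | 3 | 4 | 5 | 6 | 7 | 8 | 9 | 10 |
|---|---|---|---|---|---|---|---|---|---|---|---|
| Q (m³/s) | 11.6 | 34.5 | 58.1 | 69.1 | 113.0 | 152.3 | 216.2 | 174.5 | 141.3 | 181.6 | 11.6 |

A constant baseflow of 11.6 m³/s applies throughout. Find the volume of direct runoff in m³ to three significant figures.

Direct-runoff ordinates (Q − Q_b): 0.0, 22.9, 46.5, 57.5, 101.4, 140.7, 204.6, 162.9, 129.7, 170.0, 0.0 m³/s.
ΣQ_DR = 1036 m³/s.
With Δt = 1 h = 3600 s, V = ΣQ_DR · Δt = 1036 × 3600 = 3.73 × 10^6 m³.

V ≈ 3.73 × 10^6 m³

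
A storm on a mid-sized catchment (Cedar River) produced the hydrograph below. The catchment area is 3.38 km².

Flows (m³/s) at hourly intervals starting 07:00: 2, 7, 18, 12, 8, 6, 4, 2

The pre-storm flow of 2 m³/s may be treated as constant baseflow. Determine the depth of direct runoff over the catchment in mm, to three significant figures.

Direct runoff: 0.0, 5.0, 16.0, 10.0, 6.0, 4.0, 2.0, 0.0 m³/s; ΣQ_DR = 43.00 m³/s.
V = ΣQ_DR · Δt = 43.00 × 3600 s = 1.548 × 10^5 m³.
Over A = 3.38 km², depth = V / A = 45.8 mm.

d ≈ 45.8 mm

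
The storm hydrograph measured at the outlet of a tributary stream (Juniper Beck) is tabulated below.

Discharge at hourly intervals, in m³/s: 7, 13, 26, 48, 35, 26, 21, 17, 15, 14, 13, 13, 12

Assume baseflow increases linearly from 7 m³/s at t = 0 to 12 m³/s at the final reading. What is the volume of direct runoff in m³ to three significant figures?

Direct-runoff ordinates (Q − Q_b): 0.00, 5.58, 18.17, 39.75, 26.33, 16.92, 11.50, 7.08, 4.67, 3.25, 1.83, 1.42, 0.00 m³/s.
ΣQ_DR = 136.5 m³/s.
With Δt = 1 h = 3600 s, V = ΣQ_DR · Δt = 136.5 × 3600 = 4.91 × 10^5 m³.

V ≈ 4.91 × 10^5 m³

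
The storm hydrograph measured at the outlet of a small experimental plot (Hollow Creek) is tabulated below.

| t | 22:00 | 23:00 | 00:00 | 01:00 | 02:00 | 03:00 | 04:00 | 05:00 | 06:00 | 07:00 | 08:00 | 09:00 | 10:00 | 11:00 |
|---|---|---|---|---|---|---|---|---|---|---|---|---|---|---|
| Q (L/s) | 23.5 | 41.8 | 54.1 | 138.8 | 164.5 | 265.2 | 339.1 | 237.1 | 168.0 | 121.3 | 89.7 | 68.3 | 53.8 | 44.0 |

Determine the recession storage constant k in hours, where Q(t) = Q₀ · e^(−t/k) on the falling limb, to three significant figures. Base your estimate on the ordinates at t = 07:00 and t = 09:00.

On the falling limb, Q drops from 121.3 to 68.3 L/s between t = 07:00 and t = 09:00 (Δt = 2 h).
k = −Δt / ln(Q₂/Q₁) = −2 / ln(68.3/121.3) = 3.48 h.

k ≈ 3.48 h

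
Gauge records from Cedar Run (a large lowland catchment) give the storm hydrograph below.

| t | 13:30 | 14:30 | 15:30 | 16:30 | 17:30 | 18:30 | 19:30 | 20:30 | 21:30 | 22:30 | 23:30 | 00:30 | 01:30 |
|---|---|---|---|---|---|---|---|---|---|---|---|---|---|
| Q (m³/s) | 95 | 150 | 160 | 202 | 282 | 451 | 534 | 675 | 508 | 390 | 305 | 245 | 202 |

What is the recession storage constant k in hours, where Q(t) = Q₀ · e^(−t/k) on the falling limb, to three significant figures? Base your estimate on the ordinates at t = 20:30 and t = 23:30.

k ≈ 3.78 h

On the falling limb, Q drops from 675 to 305 m³/s between t = 20:30 and t = 23:30 (Δt = 3 h).
k = −Δt / ln(Q₂/Q₁) = −3 / ln(305/675) = 3.78 h.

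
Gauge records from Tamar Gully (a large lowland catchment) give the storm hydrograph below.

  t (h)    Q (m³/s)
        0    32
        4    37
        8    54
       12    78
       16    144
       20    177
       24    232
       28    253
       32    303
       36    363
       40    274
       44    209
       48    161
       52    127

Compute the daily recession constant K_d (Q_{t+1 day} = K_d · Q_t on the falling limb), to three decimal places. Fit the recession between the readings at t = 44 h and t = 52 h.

Between t = 44 h and t = 52 h the flow falls from 209 to 127 m³/s over 2×4 h = 8 h.
Per-interval ratio K = (127/209)^(1/2) = 0.7795; K_d = K^(24/4) = 0.224.

K_d ≈ 0.224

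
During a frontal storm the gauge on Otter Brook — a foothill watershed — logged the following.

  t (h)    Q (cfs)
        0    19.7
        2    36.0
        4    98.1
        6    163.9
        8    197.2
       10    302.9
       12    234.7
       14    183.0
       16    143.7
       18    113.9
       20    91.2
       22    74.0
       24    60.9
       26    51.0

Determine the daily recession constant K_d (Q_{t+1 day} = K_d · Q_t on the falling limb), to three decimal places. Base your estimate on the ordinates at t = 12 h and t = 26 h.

Between t = 12 h and t = 26 h the flow falls from 234.7 to 51.0 cfs over 7×2 h = 14 h.
Per-interval ratio K = (51.0/234.7)^(1/7) = 0.8041; K_d = K^(24/2) = 0.073.

K_d ≈ 0.073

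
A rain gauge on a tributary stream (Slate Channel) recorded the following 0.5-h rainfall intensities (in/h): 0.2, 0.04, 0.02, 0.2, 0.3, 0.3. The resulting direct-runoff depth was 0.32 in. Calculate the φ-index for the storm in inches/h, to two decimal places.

Only the 4 blocks with intensity above φ contribute runoff: 0.2, 0.2, 0.3, 0.3 in/h.
Σ(I−φ)·Δt = d  ⇒  (0.2+0.2+0.3+0.3 − 4φ)·0.5 = 0.32
φ = (1.000 − 0.32/0.5) / 4 = 0.09 in/h.

φ ≈ 0.09 in/h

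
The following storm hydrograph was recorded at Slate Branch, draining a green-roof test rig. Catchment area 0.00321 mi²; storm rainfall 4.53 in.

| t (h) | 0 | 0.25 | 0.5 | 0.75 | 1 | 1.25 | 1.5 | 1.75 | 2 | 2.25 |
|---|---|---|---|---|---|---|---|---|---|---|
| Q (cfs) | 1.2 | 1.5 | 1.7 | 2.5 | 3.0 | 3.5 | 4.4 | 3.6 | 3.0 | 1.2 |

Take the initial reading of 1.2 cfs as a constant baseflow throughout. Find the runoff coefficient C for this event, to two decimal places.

C ≈ 0.36

ΣQ_DR = 13.60 cfs; V = ΣQ_DR·Δt = 12240 ft³.
Runoff depth d = V / A = 1.641 in.
C = d / P = 1.641 / 4.53 = 0.36.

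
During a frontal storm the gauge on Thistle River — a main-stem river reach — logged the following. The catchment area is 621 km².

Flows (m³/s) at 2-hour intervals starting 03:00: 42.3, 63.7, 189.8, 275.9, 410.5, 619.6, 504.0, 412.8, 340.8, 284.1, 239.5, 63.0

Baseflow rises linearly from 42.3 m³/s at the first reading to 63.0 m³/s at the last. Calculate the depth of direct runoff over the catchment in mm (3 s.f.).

Direct runoff: 0.00, 19.52, 143.74, 227.95, 360.67, 567.89, 450.41, 357.33, 283.45, 224.86, 178.38, 0.00 m³/s; ΣQ_DR = 2814 m³/s.
V = ΣQ_DR · Δt = 2814 × 7200 s = 2.026 × 10^7 m³.
Over A = 621 km², depth = V / A = 32.6 mm.

d ≈ 32.6 mm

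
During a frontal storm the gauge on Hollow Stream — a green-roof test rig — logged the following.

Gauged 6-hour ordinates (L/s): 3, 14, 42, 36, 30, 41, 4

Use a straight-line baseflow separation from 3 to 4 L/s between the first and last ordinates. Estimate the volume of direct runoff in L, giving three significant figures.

Direct-runoff ordinates (Q − Q_b): 0.00, 10.83, 38.67, 32.50, 26.33, 37.17, 0.00 L/s.
ΣQ_DR = 145.5 L/s.
With Δt = 6 h = 21600 s, V = ΣQ_DR · Δt = 145.5 × 21600 = 3.14 × 10^6 L.

V ≈ 3.14 × 10^6 L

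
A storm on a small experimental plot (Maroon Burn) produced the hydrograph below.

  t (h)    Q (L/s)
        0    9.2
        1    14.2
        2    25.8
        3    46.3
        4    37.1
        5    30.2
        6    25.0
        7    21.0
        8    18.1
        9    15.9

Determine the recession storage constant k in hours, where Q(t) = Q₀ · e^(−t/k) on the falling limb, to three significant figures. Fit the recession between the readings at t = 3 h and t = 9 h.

k ≈ 5.61 h

On the falling limb, Q drops from 46.3 to 15.9 L/s between t = 3 h and t = 9 h (Δt = 6 h).
k = −Δt / ln(Q₂/Q₁) = −6 / ln(15.9/46.3) = 5.61 h.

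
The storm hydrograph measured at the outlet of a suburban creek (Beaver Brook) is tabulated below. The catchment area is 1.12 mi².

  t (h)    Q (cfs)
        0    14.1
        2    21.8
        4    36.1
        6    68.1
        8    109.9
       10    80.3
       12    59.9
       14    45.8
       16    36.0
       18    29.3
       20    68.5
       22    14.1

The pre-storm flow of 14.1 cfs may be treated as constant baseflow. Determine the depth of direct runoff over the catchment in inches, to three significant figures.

Direct runoff: 0.0, 7.7, 22.0, 54.0, 95.8, 66.2, 45.8, 31.7, 21.9, 15.2, 54.4, 0.0 cfs; ΣQ_DR = 414.7 cfs.
V = ΣQ_DR · Δt = 414.7 × 7200 s = 2.986 × 10^6 ft³.
Over A = 1.12 mi², depth = V / A = 1.15 in.

d ≈ 1.15 in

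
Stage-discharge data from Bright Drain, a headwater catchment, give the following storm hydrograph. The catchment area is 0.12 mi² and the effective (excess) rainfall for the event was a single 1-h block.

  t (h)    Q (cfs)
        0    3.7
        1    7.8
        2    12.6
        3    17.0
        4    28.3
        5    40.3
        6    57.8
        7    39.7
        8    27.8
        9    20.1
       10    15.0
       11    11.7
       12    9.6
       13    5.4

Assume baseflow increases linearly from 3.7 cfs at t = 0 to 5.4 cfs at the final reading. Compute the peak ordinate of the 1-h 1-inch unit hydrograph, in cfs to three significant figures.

U_p ≈ 17.7 cfs

Direct runoff: 0.00, 3.97, 8.64, 12.91, 24.08, 35.95, 53.32, 35.08, 23.05, 15.22, 9.99, 6.56, 4.33, 0.00 cfs; ΣQ_DR = 233.1 cfs, peak = 53.32 cfs.
Runoff depth d = ΣQ_DR·Δt / A = 233.1 × 3600 / (0.12 mi²) = 3.010 in.
The 1-inch UH is the DRH scaled by (1 in)/d, so U_p = 53.32 × 1/3.010 = 17.7 cfs.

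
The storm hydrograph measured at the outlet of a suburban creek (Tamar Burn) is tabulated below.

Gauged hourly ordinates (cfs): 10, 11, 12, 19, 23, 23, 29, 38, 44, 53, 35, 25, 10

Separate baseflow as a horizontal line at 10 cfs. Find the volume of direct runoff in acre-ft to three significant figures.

Direct-runoff ordinates (Q − Q_b): 0.0, 1.0, 2.0, 9.0, 13.0, 13.0, 19.0, 28.0, 34.0, 43.0, 25.0, 15.0, 0.0 cfs.
ΣQ_DR = 202.0 cfs.
With Δt = 1 h = 3600 s, V = ΣQ_DR · Δt = 202.0 × 3600 = 7.27 × 10^5 ft³ = 16.7 acre-ft.

V ≈ 16.7 acre-ft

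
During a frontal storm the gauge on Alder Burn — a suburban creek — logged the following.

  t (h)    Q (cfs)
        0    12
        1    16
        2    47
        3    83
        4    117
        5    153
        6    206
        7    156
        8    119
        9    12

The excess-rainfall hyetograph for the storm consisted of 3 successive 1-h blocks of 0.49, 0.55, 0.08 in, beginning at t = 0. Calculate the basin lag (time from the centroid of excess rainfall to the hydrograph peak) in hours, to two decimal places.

t_L ≈ 4.87 h

Centroid of excess rainfall: t_c = Σ P_i·t̄_i / ΣP_i = 1.1339 h (block centres at 0.5, 1.5, 2.5 h).
Hydrograph peak occurs at t = 6 h, so basin lag t_L = 6 − 1.1339 = 4.87 h.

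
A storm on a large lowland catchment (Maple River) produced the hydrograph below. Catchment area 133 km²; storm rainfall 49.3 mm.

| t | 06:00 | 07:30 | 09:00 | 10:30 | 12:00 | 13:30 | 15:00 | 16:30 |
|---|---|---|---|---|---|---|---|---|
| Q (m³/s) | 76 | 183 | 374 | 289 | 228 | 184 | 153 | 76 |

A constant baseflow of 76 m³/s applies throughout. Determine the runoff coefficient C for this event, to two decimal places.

ΣQ_DR = 955.0 m³/s; V = ΣQ_DR·Δt = 5.157 × 10^6 m³.
Runoff depth d = V / A = 38.77 mm.
C = d / P = 38.77 / 49.3 = 0.79.

C ≈ 0.79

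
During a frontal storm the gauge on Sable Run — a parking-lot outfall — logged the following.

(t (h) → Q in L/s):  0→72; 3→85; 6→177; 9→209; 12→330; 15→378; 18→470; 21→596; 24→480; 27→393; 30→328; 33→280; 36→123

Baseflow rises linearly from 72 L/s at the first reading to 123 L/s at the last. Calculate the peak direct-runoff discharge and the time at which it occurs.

Subtracting baseflow gives direct-runoff ordinates: 0.00, 8.75, 96.50, 124.25, 241.00, 284.75, 372.50, 494.25, 374.00, 282.75, 213.50, 161.25, 0.00 L/s.
The maximum is 494.25 L/s, occurring at the reading for t = 21 h.

Q_p = 494.25 L/s at t = 21 h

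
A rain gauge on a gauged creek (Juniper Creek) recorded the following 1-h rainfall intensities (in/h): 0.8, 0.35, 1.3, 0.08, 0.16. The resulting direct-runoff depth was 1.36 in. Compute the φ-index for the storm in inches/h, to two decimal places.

Only the 2 blocks with intensity above φ contribute runoff: 0.8, 1.3 in/h.
Σ(I−φ)·Δt = d  ⇒  (0.8+1.3 − 2φ)·1 = 1.36
φ = (2.100 − 1.36/1) / 2 = 0.37 in/h.

φ ≈ 0.37 in/h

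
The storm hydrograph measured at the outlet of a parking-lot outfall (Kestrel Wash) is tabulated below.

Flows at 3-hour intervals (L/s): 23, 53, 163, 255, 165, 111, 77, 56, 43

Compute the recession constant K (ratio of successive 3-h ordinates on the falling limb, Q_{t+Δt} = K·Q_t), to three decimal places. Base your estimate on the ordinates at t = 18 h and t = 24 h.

K ≈ 0.747

Using the recession-limb readings at t = 18 h and t = 24 h: Q falls from 77 to 43 L/s over 2 intervals.
K = (Q₂/Q₁)^(1/2) = (43/77)^(1/2) = 0.747.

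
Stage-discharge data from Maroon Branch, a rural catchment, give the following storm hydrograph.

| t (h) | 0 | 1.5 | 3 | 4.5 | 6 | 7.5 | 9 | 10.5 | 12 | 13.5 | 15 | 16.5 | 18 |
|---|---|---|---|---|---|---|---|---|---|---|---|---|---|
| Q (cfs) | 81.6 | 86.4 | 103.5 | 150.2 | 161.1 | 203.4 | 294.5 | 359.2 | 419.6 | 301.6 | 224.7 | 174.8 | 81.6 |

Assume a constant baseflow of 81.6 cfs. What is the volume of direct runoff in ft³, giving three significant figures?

V ≈ 8.54 × 10^6 ft³

Direct-runoff ordinates (Q − Q_b): 0.0, 4.8, 21.9, 68.6, 79.5, 121.8, 212.9, 277.6, 338.0, 220.0, 143.1, 93.2, 0.0 cfs.
ΣQ_DR = 1581 cfs.
With Δt = 1.5 h = 5400 s, V = ΣQ_DR · Δt = 1581 × 5400 = 8.54 × 10^6 ft³.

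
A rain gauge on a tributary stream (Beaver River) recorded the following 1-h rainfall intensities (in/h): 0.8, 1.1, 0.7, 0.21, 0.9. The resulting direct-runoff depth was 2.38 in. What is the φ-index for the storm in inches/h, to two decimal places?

Only the 4 blocks with intensity above φ contribute runoff: 0.8, 1.1, 0.7, 0.9 in/h.
Σ(I−φ)·Δt = d  ⇒  (0.8+1.1+0.7+0.9 − 4φ)·1 = 2.38
φ = (3.500 − 2.38/1) / 4 = 0.28 in/h.

φ ≈ 0.28 in/h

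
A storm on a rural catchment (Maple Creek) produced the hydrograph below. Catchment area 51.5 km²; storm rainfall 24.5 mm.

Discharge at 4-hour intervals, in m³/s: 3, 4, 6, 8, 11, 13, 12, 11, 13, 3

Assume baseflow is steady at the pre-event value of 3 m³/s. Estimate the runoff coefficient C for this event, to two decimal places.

ΣQ_DR = 54.00 m³/s; V = ΣQ_DR·Δt = 7.776 × 10^5 m³.
Runoff depth d = V / A = 15.10 mm.
C = d / P = 15.10 / 24.5 = 0.62.

C ≈ 0.62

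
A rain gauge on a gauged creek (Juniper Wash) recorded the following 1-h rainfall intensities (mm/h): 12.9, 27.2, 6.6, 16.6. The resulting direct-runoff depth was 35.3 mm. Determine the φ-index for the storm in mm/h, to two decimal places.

φ ≈ 7.13 mm/h

Only the 3 blocks with intensity above φ contribute runoff: 12.9, 27.2, 16.6 mm/h.
Σ(I−φ)·Δt = d  ⇒  (12.9+27.2+16.6 − 3φ)·1 = 35.3
φ = (56.70 − 35.3/1) / 3 = 7.13 mm/h.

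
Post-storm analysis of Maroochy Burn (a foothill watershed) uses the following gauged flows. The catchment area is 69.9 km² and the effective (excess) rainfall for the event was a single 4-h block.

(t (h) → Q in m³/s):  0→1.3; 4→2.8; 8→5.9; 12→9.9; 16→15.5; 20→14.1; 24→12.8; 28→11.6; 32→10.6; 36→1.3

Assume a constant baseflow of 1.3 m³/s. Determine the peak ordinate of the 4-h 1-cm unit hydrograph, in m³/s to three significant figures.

Direct runoff: 0.0, 1.5, 4.6, 8.6, 14.2, 12.8, 11.5, 10.3, 9.3, 0.0 m³/s; ΣQ_DR = 72.80 m³/s, peak = 14.2 m³/s.
Runoff depth d = ΣQ_DR·Δt / A = 72.80 × 14400 / (69.9 km²) = 15.00 mm.
The 1-cm UH is the DRH scaled by (10 mm)/d, so U_p = 14.2 × 10/15.00 = 9.47 m³/s.

U_p ≈ 9.47 m³/s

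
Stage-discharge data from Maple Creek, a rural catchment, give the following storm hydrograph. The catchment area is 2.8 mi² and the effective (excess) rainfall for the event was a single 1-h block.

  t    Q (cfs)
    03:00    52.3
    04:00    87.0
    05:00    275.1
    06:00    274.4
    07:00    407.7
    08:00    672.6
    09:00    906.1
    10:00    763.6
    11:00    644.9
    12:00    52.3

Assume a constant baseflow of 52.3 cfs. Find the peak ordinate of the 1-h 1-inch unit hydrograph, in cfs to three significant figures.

U_p ≈ 427 cfs

Direct runoff: 0.0, 34.7, 222.8, 222.1, 355.4, 620.3, 853.8, 711.3, 592.6, 0.0 cfs; ΣQ_DR = 3613 cfs, peak = 853.8 cfs.
Runoff depth d = ΣQ_DR·Δt / A = 3613 × 3600 / (2.8 mi²) = 2.000 in.
The 1-inch UH is the DRH scaled by (1 in)/d, so U_p = 853.8 × 1/2.000 = 427 cfs.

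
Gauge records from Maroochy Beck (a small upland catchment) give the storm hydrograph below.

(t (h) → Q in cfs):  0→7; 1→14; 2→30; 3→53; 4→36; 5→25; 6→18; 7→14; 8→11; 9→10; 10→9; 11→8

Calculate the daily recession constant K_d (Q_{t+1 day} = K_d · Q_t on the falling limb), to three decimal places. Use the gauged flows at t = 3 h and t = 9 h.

Between t = 3 h and t = 9 h the flow falls from 53 to 10 cfs over 6×1 h = 6 h.
Per-interval ratio K = (10/53)^(1/6) = 0.7573; K_d = K^(24/1) = 0.001.

K_d ≈ 0.001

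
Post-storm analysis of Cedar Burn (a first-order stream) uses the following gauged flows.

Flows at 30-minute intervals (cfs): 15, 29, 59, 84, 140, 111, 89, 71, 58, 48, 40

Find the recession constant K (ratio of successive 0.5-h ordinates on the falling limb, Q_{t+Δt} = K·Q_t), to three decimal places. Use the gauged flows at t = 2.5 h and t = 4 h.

Using the recession-limb readings at t = 2.5 h and t = 4 h: Q falls from 111 to 58 cfs over 3 intervals.
K = (Q₂/Q₁)^(1/3) = (58/111)^(1/3) = 0.805.

K ≈ 0.805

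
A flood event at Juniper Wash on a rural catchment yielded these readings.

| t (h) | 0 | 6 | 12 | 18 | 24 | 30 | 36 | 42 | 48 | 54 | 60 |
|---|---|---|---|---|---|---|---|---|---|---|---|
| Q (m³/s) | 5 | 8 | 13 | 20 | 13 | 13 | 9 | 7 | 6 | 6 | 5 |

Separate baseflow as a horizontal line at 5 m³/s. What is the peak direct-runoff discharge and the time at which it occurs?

Subtracting baseflow gives direct-runoff ordinates: 0.0, 3.0, 8.0, 15.0, 8.0, 8.0, 4.0, 2.0, 1.0, 1.0, 0.0 m³/s.
The maximum is 15.0 m³/s, occurring at the reading for t = 18 h.

Q_p = 15.0 m³/s at t = 18 h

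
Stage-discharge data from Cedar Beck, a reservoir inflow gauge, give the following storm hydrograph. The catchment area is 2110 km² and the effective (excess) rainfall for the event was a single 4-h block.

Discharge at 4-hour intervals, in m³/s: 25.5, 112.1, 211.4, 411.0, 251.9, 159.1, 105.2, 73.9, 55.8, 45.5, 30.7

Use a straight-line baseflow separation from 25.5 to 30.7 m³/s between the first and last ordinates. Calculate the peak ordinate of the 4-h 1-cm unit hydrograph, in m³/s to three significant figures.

Direct runoff: 0.00, 86.08, 184.86, 383.94, 224.32, 131.00, 76.58, 44.76, 26.14, 15.32, 0.00 m³/s; ΣQ_DR = 1173 m³/s, peak = 383.94 m³/s.
Runoff depth d = ΣQ_DR·Δt / A = 1173 × 14400 / (2110 km²) = 8.005 mm.
The 1-cm UH is the DRH scaled by (10 mm)/d, so U_p = 383.94 × 10/8.005 = 480 m³/s.

U_p ≈ 480 m³/s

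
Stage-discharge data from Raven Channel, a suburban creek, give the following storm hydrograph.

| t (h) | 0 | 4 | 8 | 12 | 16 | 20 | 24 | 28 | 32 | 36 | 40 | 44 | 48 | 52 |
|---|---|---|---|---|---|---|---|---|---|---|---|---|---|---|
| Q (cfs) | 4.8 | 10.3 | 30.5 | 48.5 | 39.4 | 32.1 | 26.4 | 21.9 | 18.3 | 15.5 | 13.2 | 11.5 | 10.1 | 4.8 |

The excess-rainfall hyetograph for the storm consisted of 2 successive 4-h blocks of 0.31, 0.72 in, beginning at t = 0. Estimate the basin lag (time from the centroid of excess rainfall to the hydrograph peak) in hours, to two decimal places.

Centroid of excess rainfall: t_c = Σ P_i·t̄_i / ΣP_i = 4.7961 h (block centres at 2, 6 h).
Hydrograph peak occurs at t = 12 h, so basin lag t_L = 12 − 4.7961 = 7.20 h.

t_L ≈ 7.20 h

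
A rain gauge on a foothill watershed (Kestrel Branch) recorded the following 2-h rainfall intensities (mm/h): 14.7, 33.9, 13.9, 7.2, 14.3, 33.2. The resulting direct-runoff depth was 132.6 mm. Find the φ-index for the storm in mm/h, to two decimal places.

φ ≈ 8.74 mm/h

Only the 5 blocks with intensity above φ contribute runoff: 14.7, 33.9, 13.9, 14.3, 33.2 mm/h.
Σ(I−φ)·Δt = d  ⇒  (14.7+33.9+13.9+14.3+33.2 − 5φ)·2 = 132.6
φ = (110.0 − 132.6/2) / 5 = 8.74 mm/h.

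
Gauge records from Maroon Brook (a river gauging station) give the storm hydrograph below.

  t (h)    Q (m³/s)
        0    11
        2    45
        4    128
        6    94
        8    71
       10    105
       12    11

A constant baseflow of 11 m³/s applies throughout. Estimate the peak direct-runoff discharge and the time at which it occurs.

Q_p = 117.0 m³/s at t = 4 h

Subtracting baseflow gives direct-runoff ordinates: 0.0, 34.0, 117.0, 83.0, 60.0, 94.0, 0.0 m³/s.
The maximum is 117.0 m³/s, occurring at the reading for t = 4 h.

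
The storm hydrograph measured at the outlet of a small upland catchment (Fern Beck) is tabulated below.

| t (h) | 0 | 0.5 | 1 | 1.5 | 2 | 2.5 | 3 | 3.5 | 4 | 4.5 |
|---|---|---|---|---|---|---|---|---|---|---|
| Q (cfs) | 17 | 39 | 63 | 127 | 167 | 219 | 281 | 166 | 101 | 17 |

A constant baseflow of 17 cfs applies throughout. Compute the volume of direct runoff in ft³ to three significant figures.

Direct-runoff ordinates (Q − Q_b): 0.0, 22.0, 46.0, 110.0, 150.0, 202.0, 264.0, 149.0, 84.0, 0.0 cfs.
ΣQ_DR = 1027 cfs.
With Δt = 0.5 h = 1800 s, V = ΣQ_DR · Δt = 1027 × 1800 = 1.85 × 10^6 ft³.

V ≈ 1.85 × 10^6 ft³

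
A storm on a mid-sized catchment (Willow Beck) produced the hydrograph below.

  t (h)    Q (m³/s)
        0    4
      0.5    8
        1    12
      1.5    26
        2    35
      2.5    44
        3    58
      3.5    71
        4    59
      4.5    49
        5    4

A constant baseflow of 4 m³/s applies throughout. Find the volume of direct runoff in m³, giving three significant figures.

Direct-runoff ordinates (Q − Q_b): 0.0, 4.0, 8.0, 22.0, 31.0, 40.0, 54.0, 67.0, 55.0, 45.0, 0.0 m³/s.
ΣQ_DR = 326.0 m³/s.
With Δt = 0.5 h = 1800 s, V = ΣQ_DR · Δt = 326.0 × 1800 = 5.87 × 10^5 m³.

V ≈ 5.87 × 10^5 m³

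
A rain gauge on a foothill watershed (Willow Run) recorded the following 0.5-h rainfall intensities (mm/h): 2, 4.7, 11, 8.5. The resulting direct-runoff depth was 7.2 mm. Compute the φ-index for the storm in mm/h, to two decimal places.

Only the 3 blocks with intensity above φ contribute runoff: 4.7, 11, 8.5 mm/h.
Σ(I−φ)·Δt = d  ⇒  (4.7+11+8.5 − 3φ)·0.5 = 7.2
φ = (24.20 − 7.2/0.5) / 3 = 3.27 mm/h.

φ ≈ 3.27 mm/h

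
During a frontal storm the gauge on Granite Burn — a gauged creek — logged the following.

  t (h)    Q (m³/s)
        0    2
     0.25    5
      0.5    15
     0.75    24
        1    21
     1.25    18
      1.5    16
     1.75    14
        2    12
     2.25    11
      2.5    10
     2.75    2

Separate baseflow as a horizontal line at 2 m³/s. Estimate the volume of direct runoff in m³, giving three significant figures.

V ≈ 1.13 × 10^5 m³

Direct-runoff ordinates (Q − Q_b): 0.0, 3.0, 13.0, 22.0, 19.0, 16.0, 14.0, 12.0, 10.0, 9.0, 8.0, 0.0 m³/s.
ΣQ_DR = 126.0 m³/s.
With Δt = 0.25 h = 900 s, V = ΣQ_DR · Δt = 126.0 × 900 = 1.13 × 10^5 m³.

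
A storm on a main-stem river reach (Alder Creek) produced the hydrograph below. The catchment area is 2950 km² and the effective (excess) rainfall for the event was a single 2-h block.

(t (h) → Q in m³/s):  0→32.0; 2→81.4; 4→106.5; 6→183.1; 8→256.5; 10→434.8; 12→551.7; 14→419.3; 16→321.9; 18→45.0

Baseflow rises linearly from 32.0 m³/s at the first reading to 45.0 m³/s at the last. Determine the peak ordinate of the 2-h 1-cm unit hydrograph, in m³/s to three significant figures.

U_p ≈ 1020 m³/s

Direct runoff: 0.00, 47.96, 71.61, 146.77, 218.72, 395.58, 511.03, 377.19, 278.34, 0.00 m³/s; ΣQ_DR = 2047 m³/s, peak = 511.03 m³/s.
Runoff depth d = ΣQ_DR·Δt / A = 2047 × 7200 / (2950 km²) = 4.997 mm.
The 1-cm UH is the DRH scaled by (10 mm)/d, so U_p = 511.03 × 10/4.997 = 1020 m³/s.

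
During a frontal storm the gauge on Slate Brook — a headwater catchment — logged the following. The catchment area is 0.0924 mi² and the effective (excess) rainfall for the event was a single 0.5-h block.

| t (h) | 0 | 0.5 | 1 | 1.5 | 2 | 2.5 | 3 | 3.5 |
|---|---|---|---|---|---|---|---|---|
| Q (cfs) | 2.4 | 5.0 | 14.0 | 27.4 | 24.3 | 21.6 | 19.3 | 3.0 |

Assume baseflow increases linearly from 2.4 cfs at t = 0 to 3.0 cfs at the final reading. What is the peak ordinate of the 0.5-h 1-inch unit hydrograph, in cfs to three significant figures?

Direct runoff: 0.00, 2.51, 11.43, 24.74, 21.56, 18.77, 16.39, 0.00 cfs; ΣQ_DR = 95.40 cfs, peak = 24.74 cfs.
Runoff depth d = ΣQ_DR·Δt / A = 95.40 × 1800 / (0.0924 mi²) = 0.7999 in.
The 1-inch UH is the DRH scaled by (1 in)/d, so U_p = 24.74 × 1/0.7999 = 30.9 cfs.

U_p ≈ 30.9 cfs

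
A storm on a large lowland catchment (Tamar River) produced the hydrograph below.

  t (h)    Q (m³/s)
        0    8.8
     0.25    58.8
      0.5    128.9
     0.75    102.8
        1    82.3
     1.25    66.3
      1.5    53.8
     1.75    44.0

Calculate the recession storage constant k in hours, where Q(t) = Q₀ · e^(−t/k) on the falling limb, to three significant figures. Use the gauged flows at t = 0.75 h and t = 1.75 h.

On the falling limb, Q drops from 102.8 to 44.0 m³/s between t = 0.75 h and t = 1.75 h (Δt = 1 h).
k = −Δt / ln(Q₂/Q₁) = −1 / ln(44.0/102.8) = 1.18 h.

k ≈ 1.18 h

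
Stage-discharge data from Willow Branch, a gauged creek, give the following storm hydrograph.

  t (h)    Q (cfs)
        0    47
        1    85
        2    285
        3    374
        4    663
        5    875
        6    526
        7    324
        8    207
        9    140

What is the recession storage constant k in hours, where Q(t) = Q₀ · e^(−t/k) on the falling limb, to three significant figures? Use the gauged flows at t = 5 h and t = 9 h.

On the falling limb, Q drops from 875 to 140 cfs between t = 5 h and t = 9 h (Δt = 4 h).
k = −Δt / ln(Q₂/Q₁) = −4 / ln(140/875) = 2.18 h.

k ≈ 2.18 h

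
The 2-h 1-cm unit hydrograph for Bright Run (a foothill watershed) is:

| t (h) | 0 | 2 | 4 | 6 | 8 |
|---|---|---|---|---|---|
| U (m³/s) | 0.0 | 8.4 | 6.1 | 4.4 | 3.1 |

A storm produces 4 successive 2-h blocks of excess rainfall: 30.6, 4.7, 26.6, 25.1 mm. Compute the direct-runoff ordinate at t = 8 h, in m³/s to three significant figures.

Q ≈ 48.9 m³/s

By discrete convolution, Q_j = Σ (P_i / 10 mm) · U_{j−i}.
At t = 8 h (j=4): Q = (30.6/10)·3.1 + (4.7/10)·4.4 + (26.6/10)·6.1 + (25.1/10)·8.4 = 48.9 m³/s.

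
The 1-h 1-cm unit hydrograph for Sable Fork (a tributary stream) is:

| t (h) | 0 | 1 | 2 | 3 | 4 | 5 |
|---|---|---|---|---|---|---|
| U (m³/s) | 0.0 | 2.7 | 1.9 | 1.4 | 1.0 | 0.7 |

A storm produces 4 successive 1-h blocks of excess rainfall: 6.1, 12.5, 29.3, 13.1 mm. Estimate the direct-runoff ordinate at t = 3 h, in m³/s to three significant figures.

By discrete convolution, Q_j = Σ (P_i / 10 mm) · U_{j−i}.
At t = 3 h (j=3): Q = (6.1/10)·1.4 + (12.5/10)·1.9 + (29.3/10)·2.7 + (13.1/10)·0.0 = 11.1 m³/s.

Q ≈ 11.1 m³/s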